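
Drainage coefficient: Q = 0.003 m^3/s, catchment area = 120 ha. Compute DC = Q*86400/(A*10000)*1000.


DC = Q * 86400 / (A * 10000) * 1000
DC = 0.003 * 86400 / (120 * 10000) * 1000
DC = 259200.0000 / 1200000

0.2160 mm/day


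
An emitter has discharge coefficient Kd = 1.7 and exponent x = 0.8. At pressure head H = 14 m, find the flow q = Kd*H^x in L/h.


q = Kd * H^x = 1.7 * 14^0.8 = 1.7 * 8.258524

14.0395 L/h


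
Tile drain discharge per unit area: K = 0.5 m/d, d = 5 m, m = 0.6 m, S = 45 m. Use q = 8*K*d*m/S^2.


q = 8*K*d*m/S^2
q = 8*0.5*5*0.6/45^2
q = 12.0000 / 2025

0.0059 m/d


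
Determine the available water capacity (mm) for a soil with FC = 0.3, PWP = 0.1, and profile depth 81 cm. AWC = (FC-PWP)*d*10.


AWC = (FC - PWP) * d * 10
AWC = (0.3 - 0.1) * 81 * 10
AWC = 0.2000 * 81 * 10

162.0000 mm


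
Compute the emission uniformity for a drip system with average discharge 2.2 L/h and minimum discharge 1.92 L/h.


EU = (q_min/q_avg)*100 = (1.92/2.2)*100 = 87.2727%

87.2727 %


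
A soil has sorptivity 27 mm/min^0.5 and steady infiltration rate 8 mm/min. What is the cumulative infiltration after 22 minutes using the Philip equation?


F = S*sqrt(t) + A*t
F = 27*sqrt(22) + 8*22
F = 27*4.690416 + 176

302.6412 mm


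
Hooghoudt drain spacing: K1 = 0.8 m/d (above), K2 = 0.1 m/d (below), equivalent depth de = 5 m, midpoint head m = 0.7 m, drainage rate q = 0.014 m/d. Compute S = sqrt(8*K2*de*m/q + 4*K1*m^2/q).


S^2 = 8*K2*de*m/q + 4*K1*m^2/q
S^2 = 8*0.1*5*0.7/0.014 + 4*0.8*0.7^2/0.014
S = sqrt(312.0000)

17.6635 m


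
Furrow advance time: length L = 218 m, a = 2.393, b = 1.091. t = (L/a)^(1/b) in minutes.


t = (L/a)^(1/b)
t = (218/2.393)^(1/1.091)
t = 91.099039^(1/1.091)

62.5275 min


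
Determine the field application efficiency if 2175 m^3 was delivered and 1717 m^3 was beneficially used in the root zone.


Ea = V_root / V_field * 100 = 1717 / 2175 * 100 = 78.9425%

78.9425 %


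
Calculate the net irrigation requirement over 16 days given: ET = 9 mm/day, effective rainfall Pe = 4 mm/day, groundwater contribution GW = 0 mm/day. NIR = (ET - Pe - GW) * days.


Daily deficit = ET - Pe - GW = 9 - 4 - 0 = 5 mm/day
NIR = 5 * 16 = 80 mm

80.0000 mm


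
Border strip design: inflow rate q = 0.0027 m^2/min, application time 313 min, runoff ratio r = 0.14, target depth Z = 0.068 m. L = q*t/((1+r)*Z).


L = q*t/((1+r)*Z)
L = 0.0027*313/((1+0.14)*0.068)
L = 0.8451/0.07752

10.9017 m


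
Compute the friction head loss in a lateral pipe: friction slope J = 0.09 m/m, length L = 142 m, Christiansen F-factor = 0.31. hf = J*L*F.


hf = J * L * F = 0.09 * 142 * 0.31 = 3.9618 m

3.9618 m


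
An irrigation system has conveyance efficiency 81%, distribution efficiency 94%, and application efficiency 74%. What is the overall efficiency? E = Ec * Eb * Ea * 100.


Ec = 0.81, Eb = 0.94, Ea = 0.74
E = 0.81 * 0.94 * 0.74 * 100 = 56.3436%

56.3436 %


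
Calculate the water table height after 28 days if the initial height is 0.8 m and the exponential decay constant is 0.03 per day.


m = m0 * exp(-k*t)
m = 0.8 * exp(-0.03 * 28)
m = 0.8 * exp(-0.8400)

0.3454 m


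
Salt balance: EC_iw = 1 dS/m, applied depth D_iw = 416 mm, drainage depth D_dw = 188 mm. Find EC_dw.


EC_dw = EC_iw * D_iw / D_dw
EC_dw = 1 * 416 / 188
EC_dw = 416 / 188

2.2128 dS/m


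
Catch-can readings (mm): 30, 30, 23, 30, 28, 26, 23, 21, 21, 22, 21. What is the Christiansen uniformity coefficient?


mean = 25.000000 mm
MAD = 3.454545 mm
CU = (1 - 3.454545/25.000000)*100

86.1818 %


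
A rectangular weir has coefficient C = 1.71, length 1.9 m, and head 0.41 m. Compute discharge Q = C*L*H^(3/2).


Q = C * L * H^(3/2) = 1.71 * 1.9 * 0.41^1.5 = 1.71 * 1.9 * 0.262528

0.8530 m^3/s


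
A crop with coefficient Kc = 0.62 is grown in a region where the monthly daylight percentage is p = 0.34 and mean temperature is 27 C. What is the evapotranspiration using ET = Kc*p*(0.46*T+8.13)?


ET = Kc * p * (0.46*T + 8.13)
ET = 0.62 * 0.34 * (0.46*27 + 8.13)
ET = 0.62 * 0.34 * 20.5500

4.3319 mm/day


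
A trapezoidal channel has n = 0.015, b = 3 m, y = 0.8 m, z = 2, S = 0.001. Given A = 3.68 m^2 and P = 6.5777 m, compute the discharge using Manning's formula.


R = A/P = 3.68/6.5777 = 0.559466
Q = (1/0.015) * 3.68 * 0.559466^(2/3) * 0.001^0.5

5.2675 m^3/s


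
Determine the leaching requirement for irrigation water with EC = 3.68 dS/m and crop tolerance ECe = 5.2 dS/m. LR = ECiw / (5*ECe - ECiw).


LR = ECiw / (5*ECe - ECiw)
LR = 3.68 / (5*5.2 - 3.68)
LR = 3.68 / 22.3200

0.1649


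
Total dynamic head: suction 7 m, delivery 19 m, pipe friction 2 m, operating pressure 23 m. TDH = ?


TDH = Hs + Hd + hf + Hp = 7 + 19 + 2 + 23 = 51

51 m


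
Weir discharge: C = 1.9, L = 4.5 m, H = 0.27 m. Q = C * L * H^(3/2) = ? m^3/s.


Q = C * L * H^(3/2) = 1.9 * 4.5 * 0.27^1.5 = 1.9 * 4.5 * 0.140296

1.1995 m^3/s


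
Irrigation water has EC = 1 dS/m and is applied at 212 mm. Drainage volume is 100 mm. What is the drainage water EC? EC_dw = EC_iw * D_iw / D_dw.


EC_dw = EC_iw * D_iw / D_dw
EC_dw = 1 * 212 / 100
EC_dw = 212 / 100

2.1200 dS/m


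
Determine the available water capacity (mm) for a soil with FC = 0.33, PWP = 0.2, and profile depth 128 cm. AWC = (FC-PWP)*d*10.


AWC = (FC - PWP) * d * 10
AWC = (0.33 - 0.2) * 128 * 10
AWC = 0.1300 * 128 * 10

166.4000 mm


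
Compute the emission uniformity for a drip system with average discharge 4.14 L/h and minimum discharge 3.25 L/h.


EU = (q_min/q_avg)*100 = (3.25/4.14)*100 = 78.5024%

78.5024 %


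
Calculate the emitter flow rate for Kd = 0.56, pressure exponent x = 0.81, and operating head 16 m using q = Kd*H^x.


q = Kd * H^x = 0.56 * 16^0.81 = 0.56 * 9.447941

5.2908 L/h


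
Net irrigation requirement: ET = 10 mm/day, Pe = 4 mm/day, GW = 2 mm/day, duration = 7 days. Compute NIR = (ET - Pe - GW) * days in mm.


Daily deficit = ET - Pe - GW = 10 - 4 - 2 = 4 mm/day
NIR = 4 * 7 = 28 mm

28.0000 mm


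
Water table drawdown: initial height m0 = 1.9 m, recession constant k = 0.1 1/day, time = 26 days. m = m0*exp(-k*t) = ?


m = m0 * exp(-k*t)
m = 1.9 * exp(-0.1 * 26)
m = 1.9 * exp(-2.6000)

0.1411 m


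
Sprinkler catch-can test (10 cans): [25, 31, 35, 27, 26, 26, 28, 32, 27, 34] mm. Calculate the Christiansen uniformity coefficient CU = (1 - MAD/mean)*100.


mean = 29.100000 mm
MAD = 3.120000 mm
CU = (1 - 3.120000/29.100000)*100

89.2784 %


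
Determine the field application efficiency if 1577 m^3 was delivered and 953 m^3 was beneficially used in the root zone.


Ea = V_root / V_field * 100 = 953 / 1577 * 100 = 60.4312%

60.4312 %


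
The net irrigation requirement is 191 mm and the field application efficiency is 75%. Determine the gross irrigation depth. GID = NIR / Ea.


Ea = 75% = 0.75
GID = NIR / Ea = 191 / 0.75 = 254.6667 mm

254.6667 mm


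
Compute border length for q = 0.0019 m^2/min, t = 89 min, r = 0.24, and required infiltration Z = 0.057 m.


L = q*t/((1+r)*Z)
L = 0.0019*89/((1+0.24)*0.057)
L = 0.1691/0.07068

2.3925 m


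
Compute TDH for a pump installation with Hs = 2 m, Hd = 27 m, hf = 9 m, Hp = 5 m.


TDH = Hs + Hd + hf + Hp = 2 + 27 + 9 + 5 = 43

43 m


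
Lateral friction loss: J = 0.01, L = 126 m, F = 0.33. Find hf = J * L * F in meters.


hf = J * L * F = 0.01 * 126 * 0.33 = 0.4158 m

0.4158 m


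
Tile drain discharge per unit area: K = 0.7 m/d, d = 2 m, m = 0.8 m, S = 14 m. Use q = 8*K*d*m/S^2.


q = 8*K*d*m/S^2
q = 8*0.7*2*0.8/14^2
q = 8.9600 / 196

0.0457 m/d


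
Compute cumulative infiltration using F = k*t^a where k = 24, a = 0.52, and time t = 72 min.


F = k * t^a = 24 * 72^0.52
F = 24 * 9.242999

221.8320 mm


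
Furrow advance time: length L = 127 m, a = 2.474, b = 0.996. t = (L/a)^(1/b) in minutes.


t = (L/a)^(1/b)
t = (127/2.474)^(1/0.996)
t = 51.333872^(1/0.996)

52.1523 min


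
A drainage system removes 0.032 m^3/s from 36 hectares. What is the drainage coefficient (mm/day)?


DC = Q * 86400 / (A * 10000) * 1000
DC = 0.032 * 86400 / (36 * 10000) * 1000
DC = 2764800.0000 / 360000

7.6800 mm/day


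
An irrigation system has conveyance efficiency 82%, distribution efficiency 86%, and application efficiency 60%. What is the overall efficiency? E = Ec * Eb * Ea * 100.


Ec = 0.82, Eb = 0.86, Ea = 0.6
E = 0.82 * 0.86 * 0.6 * 100 = 42.3120%

42.3120 %


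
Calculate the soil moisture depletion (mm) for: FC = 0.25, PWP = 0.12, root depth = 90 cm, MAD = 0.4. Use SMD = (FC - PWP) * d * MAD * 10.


SMD = (FC - PWP) * d * MAD * 10
SMD = (0.25 - 0.12) * 90 * 0.4 * 10
SMD = 0.1300 * 90 * 0.4 * 10

46.8000 mm


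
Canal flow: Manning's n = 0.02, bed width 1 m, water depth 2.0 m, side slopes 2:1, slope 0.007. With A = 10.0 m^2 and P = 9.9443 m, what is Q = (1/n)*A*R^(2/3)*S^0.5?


R = A/P = 10.0/9.9443 = 1.005601
Q = (1/0.02) * 10.0 * 1.005601^(2/3) * 0.007^0.5

41.9891 m^3/s


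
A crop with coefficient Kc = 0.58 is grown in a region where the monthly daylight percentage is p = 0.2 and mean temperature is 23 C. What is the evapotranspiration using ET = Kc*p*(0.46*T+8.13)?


ET = Kc * p * (0.46*T + 8.13)
ET = 0.58 * 0.2 * (0.46*23 + 8.13)
ET = 0.58 * 0.2 * 18.7100

2.1704 mm/day


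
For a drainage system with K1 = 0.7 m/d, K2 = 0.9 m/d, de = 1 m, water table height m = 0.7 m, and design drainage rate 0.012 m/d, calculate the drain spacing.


S^2 = 8*K2*de*m/q + 4*K1*m^2/q
S^2 = 8*0.9*1*0.7/0.012 + 4*0.7*0.7^2/0.012
S = sqrt(534.3333)

23.1157 m


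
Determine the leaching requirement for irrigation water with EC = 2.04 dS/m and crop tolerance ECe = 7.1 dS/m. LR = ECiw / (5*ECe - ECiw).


LR = ECiw / (5*ECe - ECiw)
LR = 2.04 / (5*7.1 - 2.04)
LR = 2.04 / 33.4600

0.0610


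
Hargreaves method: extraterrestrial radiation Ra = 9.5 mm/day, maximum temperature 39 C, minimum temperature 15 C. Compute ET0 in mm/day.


Tmean = (Tmax + Tmin)/2 = (39 + 15)/2 = 27.0
ET0 = 0.0023 * 9.5 * (27.0 + 17.8) * sqrt(39 - 15)
ET0 = 0.0023 * 9.5 * 44.8 * 4.898979

4.7955 mm/day


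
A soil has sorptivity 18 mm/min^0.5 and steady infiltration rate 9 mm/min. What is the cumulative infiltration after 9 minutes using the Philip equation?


F = S*sqrt(t) + A*t
F = 18*sqrt(9) + 9*9
F = 18*3.000000 + 81

135.0000 mm


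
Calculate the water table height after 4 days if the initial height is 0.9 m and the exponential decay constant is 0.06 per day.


m = m0 * exp(-k*t)
m = 0.9 * exp(-0.06 * 4)
m = 0.9 * exp(-0.2400)

0.7080 m


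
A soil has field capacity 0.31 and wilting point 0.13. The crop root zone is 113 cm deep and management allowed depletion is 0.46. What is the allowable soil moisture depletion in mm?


SMD = (FC - PWP) * d * MAD * 10
SMD = (0.31 - 0.13) * 113 * 0.46 * 10
SMD = 0.1800 * 113 * 0.46 * 10

93.5640 mm


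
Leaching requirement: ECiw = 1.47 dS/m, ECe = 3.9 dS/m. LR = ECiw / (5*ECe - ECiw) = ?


LR = ECiw / (5*ECe - ECiw)
LR = 1.47 / (5*3.9 - 1.47)
LR = 1.47 / 18.0300

0.0815


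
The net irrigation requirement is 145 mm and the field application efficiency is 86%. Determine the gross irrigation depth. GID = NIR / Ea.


Ea = 86% = 0.86
GID = NIR / Ea = 145 / 0.86 = 168.6047 mm

168.6047 mm


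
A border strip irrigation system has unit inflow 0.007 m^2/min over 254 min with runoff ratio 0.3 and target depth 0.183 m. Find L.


L = q*t/((1+r)*Z)
L = 0.007*254/((1+0.3)*0.183)
L = 1.778/0.2379

7.4737 m


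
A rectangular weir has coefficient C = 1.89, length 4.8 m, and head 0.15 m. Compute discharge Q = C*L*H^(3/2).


Q = C * L * H^(3/2) = 1.89 * 4.8 * 0.15^1.5 = 1.89 * 4.8 * 0.058095

0.5270 m^3/s


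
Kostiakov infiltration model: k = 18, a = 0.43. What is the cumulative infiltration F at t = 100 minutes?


F = k * t^a = 18 * 100^0.43
F = 18 * 7.244360

130.3985 mm


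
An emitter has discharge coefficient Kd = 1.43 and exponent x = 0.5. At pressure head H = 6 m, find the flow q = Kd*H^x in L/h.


q = Kd * H^x = 1.43 * 6^0.5 = 1.43 * 2.449490

3.5028 L/h


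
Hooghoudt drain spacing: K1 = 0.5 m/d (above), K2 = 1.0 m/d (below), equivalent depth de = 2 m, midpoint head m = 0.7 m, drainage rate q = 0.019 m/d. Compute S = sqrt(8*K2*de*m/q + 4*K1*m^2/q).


S^2 = 8*K2*de*m/q + 4*K1*m^2/q
S^2 = 8*1.0*2*0.7/0.019 + 4*0.5*0.7^2/0.019
S = sqrt(641.0526)

25.3190 m


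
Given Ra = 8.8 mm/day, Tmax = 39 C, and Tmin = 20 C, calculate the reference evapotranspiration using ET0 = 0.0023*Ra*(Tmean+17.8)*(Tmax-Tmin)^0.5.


Tmean = (Tmax + Tmin)/2 = (39 + 20)/2 = 29.5
ET0 = 0.0023 * 8.8 * (29.5 + 17.8) * sqrt(39 - 20)
ET0 = 0.0023 * 8.8 * 47.3 * 4.358899

4.1730 mm/day


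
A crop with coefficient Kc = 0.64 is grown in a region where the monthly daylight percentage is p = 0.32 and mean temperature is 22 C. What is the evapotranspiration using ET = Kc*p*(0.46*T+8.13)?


ET = Kc * p * (0.46*T + 8.13)
ET = 0.64 * 0.32 * (0.46*22 + 8.13)
ET = 0.64 * 0.32 * 18.2500

3.7376 mm/day


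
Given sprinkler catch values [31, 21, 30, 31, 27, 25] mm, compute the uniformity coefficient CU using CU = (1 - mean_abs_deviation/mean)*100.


mean = 27.500000 mm
MAD = 3.166667 mm
CU = (1 - 3.166667/27.500000)*100

88.4848 %


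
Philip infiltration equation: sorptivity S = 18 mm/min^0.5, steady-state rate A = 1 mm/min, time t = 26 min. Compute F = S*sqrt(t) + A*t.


F = S*sqrt(t) + A*t
F = 18*sqrt(26) + 1*26
F = 18*5.099020 + 26

117.7824 mm


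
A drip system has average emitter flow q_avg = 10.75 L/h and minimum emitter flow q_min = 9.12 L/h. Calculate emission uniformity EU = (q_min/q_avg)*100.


EU = (q_min/q_avg)*100 = (9.12/10.75)*100 = 84.8372%

84.8372 %


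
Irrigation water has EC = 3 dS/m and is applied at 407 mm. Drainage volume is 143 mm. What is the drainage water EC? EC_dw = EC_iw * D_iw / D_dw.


EC_dw = EC_iw * D_iw / D_dw
EC_dw = 3 * 407 / 143
EC_dw = 1221 / 143

8.5385 dS/m


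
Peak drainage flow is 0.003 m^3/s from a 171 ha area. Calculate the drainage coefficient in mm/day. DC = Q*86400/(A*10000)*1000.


DC = Q * 86400 / (A * 10000) * 1000
DC = 0.003 * 86400 / (171 * 10000) * 1000
DC = 259200.0000 / 1710000

0.1516 mm/day


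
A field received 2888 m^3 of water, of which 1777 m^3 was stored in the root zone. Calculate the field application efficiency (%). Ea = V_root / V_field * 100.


Ea = V_root / V_field * 100 = 1777 / 2888 * 100 = 61.5305%

61.5305 %


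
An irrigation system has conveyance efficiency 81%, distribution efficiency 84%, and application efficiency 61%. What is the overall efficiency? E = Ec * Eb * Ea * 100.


Ec = 0.81, Eb = 0.84, Ea = 0.61
E = 0.81 * 0.84 * 0.61 * 100 = 41.5044%

41.5044 %


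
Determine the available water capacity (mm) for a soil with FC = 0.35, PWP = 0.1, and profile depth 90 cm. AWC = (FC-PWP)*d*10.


AWC = (FC - PWP) * d * 10
AWC = (0.35 - 0.1) * 90 * 10
AWC = 0.2500 * 90 * 10

225.0000 mm


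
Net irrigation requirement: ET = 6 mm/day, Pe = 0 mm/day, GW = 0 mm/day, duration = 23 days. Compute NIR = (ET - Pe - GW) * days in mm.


Daily deficit = ET - Pe - GW = 6 - 0 - 0 = 6 mm/day
NIR = 6 * 23 = 138 mm

138.0000 mm


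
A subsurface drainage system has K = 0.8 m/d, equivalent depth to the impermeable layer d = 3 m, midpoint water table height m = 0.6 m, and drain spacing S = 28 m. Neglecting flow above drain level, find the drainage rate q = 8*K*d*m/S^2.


q = 8*K*d*m/S^2
q = 8*0.8*3*0.6/28^2
q = 11.5200 / 784

0.0147 m/d


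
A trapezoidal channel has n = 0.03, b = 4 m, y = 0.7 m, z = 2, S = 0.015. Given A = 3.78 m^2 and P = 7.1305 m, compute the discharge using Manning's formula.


R = A/P = 3.78/7.1305 = 0.530117
Q = (1/0.03) * 3.78 * 0.530117^(2/3) * 0.015^0.5

10.1080 m^3/s


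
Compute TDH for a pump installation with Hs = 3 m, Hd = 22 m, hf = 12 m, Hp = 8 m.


TDH = Hs + Hd + hf + Hp = 3 + 22 + 12 + 8 = 45

45 m


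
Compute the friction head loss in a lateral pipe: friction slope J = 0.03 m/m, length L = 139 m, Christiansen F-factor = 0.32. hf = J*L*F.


hf = J * L * F = 0.03 * 139 * 0.32 = 1.3344 m

1.3344 m


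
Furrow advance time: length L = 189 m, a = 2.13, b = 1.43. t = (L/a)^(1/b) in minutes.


t = (L/a)^(1/b)
t = (189/2.13)^(1/1.43)
t = 88.732394^(1/1.43)

23.0301 min


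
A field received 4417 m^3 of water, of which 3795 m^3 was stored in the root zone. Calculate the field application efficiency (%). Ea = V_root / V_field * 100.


Ea = V_root / V_field * 100 = 3795 / 4417 * 100 = 85.9180%

85.9180 %


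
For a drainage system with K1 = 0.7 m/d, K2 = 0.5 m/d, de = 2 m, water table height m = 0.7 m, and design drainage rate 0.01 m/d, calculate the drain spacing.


S^2 = 8*K2*de*m/q + 4*K1*m^2/q
S^2 = 8*0.5*2*0.7/0.01 + 4*0.7*0.7^2/0.01
S = sqrt(697.2000)

26.4045 m


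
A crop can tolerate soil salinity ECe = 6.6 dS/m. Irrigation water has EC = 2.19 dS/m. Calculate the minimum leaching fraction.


LR = ECiw / (5*ECe - ECiw)
LR = 2.19 / (5*6.6 - 2.19)
LR = 2.19 / 30.8100

0.0711


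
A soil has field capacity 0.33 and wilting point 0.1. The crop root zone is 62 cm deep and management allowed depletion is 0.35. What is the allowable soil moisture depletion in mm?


SMD = (FC - PWP) * d * MAD * 10
SMD = (0.33 - 0.1) * 62 * 0.35 * 10
SMD = 0.2300 * 62 * 0.35 * 10

49.9100 mm


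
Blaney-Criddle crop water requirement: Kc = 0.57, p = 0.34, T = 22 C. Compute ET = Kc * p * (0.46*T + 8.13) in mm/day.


ET = Kc * p * (0.46*T + 8.13)
ET = 0.57 * 0.34 * (0.46*22 + 8.13)
ET = 0.57 * 0.34 * 18.2500

3.5368 mm/day


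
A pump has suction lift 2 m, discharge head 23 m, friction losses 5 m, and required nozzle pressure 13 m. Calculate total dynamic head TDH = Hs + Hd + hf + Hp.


TDH = Hs + Hd + hf + Hp = 2 + 23 + 5 + 13 = 43

43 m


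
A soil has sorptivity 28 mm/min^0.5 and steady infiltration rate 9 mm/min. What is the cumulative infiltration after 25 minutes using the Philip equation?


F = S*sqrt(t) + A*t
F = 28*sqrt(25) + 9*25
F = 28*5.000000 + 225

365.0000 mm


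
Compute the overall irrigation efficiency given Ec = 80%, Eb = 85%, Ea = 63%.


Ec = 0.8, Eb = 0.85, Ea = 0.63
E = 0.8 * 0.85 * 0.63 * 100 = 42.8400%

42.8400 %


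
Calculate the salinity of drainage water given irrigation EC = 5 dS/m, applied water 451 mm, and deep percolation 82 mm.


EC_dw = EC_iw * D_iw / D_dw
EC_dw = 5 * 451 / 82
EC_dw = 2255 / 82

27.5000 dS/m


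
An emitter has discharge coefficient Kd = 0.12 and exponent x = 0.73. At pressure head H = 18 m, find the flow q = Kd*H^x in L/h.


q = Kd * H^x = 0.12 * 18^0.73 = 0.12 * 8.248005

0.9898 L/h


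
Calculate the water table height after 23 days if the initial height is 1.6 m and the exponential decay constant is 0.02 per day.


m = m0 * exp(-k*t)
m = 1.6 * exp(-0.02 * 23)
m = 1.6 * exp(-0.4600)

1.0101 m


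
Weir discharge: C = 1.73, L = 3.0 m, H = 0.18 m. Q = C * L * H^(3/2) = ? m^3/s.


Q = C * L * H^(3/2) = 1.73 * 3.0 * 0.18^1.5 = 1.73 * 3.0 * 0.076368

0.3963 m^3/s


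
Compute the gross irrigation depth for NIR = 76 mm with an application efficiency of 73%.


Ea = 73% = 0.73
GID = NIR / Ea = 76 / 0.73 = 104.1096 mm

104.1096 mm


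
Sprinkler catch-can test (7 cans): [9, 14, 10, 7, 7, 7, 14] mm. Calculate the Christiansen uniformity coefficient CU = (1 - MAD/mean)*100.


mean = 9.714286 mm
MAD = 2.530612 mm
CU = (1 - 2.530612/9.714286)*100

73.9496 %


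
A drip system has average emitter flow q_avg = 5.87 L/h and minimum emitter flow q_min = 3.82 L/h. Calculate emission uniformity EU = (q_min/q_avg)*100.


EU = (q_min/q_avg)*100 = (3.82/5.87)*100 = 65.0767%

65.0767 %


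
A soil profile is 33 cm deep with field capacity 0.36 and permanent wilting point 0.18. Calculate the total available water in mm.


AWC = (FC - PWP) * d * 10
AWC = (0.36 - 0.18) * 33 * 10
AWC = 0.1800 * 33 * 10

59.4000 mm


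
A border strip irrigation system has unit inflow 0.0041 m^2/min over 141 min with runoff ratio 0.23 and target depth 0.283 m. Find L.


L = q*t/((1+r)*Z)
L = 0.0041*141/((1+0.23)*0.283)
L = 0.5781/0.34809

1.6608 m


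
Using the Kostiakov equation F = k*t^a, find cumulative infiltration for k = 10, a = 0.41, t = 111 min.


F = k * t^a = 10 * 111^0.41
F = 10 * 6.895764

68.9576 mm


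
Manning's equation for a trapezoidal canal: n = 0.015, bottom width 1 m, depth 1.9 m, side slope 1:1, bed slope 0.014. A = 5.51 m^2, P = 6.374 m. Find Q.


R = A/P = 5.51/6.374 = 0.864449
Q = (1/0.015) * 5.51 * 0.864449^(2/3) * 0.014^0.5

39.4412 m^3/s


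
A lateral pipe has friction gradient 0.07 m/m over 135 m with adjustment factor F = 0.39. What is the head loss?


hf = J * L * F = 0.07 * 135 * 0.39 = 3.6855 m

3.6855 m


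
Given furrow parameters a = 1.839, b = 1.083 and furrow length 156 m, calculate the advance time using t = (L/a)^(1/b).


t = (L/a)^(1/b)
t = (156/1.839)^(1/1.083)
t = 84.828711^(1/1.083)

60.3589 min


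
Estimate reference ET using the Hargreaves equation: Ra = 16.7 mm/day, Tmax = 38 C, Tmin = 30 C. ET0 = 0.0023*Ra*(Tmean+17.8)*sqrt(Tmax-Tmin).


Tmean = (Tmax + Tmin)/2 = (38 + 30)/2 = 34.0
ET0 = 0.0023 * 16.7 * (34.0 + 17.8) * sqrt(38 - 30)
ET0 = 0.0023 * 16.7 * 51.8 * 2.828427

5.6275 mm/day


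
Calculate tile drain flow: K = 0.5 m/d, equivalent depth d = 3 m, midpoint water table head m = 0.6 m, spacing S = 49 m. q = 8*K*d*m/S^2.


q = 8*K*d*m/S^2
q = 8*0.5*3*0.6/49^2
q = 7.2000 / 2401

0.0030 m/d


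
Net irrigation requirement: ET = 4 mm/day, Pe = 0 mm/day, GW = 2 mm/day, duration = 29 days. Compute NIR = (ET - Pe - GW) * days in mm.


Daily deficit = ET - Pe - GW = 4 - 0 - 2 = 2 mm/day
NIR = 2 * 29 = 58 mm

58.0000 mm


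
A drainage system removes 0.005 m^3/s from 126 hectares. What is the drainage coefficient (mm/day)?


DC = Q * 86400 / (A * 10000) * 1000
DC = 0.005 * 86400 / (126 * 10000) * 1000
DC = 432000.0000 / 1260000

0.3429 mm/day


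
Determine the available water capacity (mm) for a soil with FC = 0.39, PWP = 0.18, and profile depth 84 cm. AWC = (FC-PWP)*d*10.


AWC = (FC - PWP) * d * 10
AWC = (0.39 - 0.18) * 84 * 10
AWC = 0.2100 * 84 * 10

176.4000 mm


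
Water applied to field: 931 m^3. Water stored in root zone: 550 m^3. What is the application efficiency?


Ea = V_root / V_field * 100 = 550 / 931 * 100 = 59.0763%

59.0763 %


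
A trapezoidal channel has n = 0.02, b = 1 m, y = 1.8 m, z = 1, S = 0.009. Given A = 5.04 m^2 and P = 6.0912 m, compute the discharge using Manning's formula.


R = A/P = 5.04/6.0912 = 0.827423
Q = (1/0.02) * 5.04 * 0.827423^(2/3) * 0.009^0.5

21.0704 m^3/s


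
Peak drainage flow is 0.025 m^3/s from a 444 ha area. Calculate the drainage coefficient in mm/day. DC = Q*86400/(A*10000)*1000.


DC = Q * 86400 / (A * 10000) * 1000
DC = 0.025 * 86400 / (444 * 10000) * 1000
DC = 2160000.0000 / 4440000

0.4865 mm/day


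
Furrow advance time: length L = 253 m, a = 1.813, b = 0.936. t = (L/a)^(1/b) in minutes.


t = (L/a)^(1/b)
t = (253/1.813)^(1/0.936)
t = 139.547711^(1/0.936)

195.6007 min


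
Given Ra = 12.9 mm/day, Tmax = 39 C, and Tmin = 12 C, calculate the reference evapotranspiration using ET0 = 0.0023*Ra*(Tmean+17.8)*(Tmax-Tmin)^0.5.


Tmean = (Tmax + Tmin)/2 = (39 + 12)/2 = 25.5
ET0 = 0.0023 * 12.9 * (25.5 + 17.8) * sqrt(39 - 12)
ET0 = 0.0023 * 12.9 * 43.3 * 5.196152

6.6756 mm/day


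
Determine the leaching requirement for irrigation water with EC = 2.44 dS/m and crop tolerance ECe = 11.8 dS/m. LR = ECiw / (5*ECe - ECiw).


LR = ECiw / (5*ECe - ECiw)
LR = 2.44 / (5*11.8 - 2.44)
LR = 2.44 / 56.5600

0.0431


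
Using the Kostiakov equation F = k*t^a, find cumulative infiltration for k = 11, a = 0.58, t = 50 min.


F = k * t^a = 11 * 50^0.58
F = 11 * 9.669468

106.3641 mm


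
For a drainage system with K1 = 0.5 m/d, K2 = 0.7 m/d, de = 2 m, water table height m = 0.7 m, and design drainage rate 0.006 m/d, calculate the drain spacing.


S^2 = 8*K2*de*m/q + 4*K1*m^2/q
S^2 = 8*0.7*2*0.7/0.006 + 4*0.5*0.7^2/0.006
S = sqrt(1470.0000)

38.3406 m


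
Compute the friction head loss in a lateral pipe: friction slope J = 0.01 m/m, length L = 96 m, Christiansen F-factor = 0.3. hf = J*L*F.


hf = J * L * F = 0.01 * 96 * 0.3 = 0.2880 m

0.2880 m


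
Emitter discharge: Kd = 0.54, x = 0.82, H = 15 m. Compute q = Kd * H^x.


q = Kd * H^x = 0.54 * 15^0.82 = 0.54 * 9.212868

4.9749 L/h


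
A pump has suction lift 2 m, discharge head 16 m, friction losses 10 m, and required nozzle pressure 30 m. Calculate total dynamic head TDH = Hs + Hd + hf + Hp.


TDH = Hs + Hd + hf + Hp = 2 + 16 + 10 + 30 = 58

58 m


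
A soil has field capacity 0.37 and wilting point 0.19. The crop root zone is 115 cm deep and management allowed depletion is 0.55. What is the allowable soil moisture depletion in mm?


SMD = (FC - PWP) * d * MAD * 10
SMD = (0.37 - 0.19) * 115 * 0.55 * 10
SMD = 0.1800 * 115 * 0.55 * 10

113.8500 mm


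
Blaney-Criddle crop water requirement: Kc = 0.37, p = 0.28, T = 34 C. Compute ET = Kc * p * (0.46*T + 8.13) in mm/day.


ET = Kc * p * (0.46*T + 8.13)
ET = 0.37 * 0.28 * (0.46*34 + 8.13)
ET = 0.37 * 0.28 * 23.7700

2.4626 mm/day


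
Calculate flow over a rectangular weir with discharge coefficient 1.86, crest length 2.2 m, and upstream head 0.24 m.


Q = C * L * H^(3/2) = 1.86 * 2.2 * 0.24^1.5 = 1.86 * 2.2 * 0.117576

0.4811 m^3/s


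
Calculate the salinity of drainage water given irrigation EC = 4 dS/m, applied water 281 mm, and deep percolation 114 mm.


EC_dw = EC_iw * D_iw / D_dw
EC_dw = 4 * 281 / 114
EC_dw = 1124 / 114

9.8596 dS/m


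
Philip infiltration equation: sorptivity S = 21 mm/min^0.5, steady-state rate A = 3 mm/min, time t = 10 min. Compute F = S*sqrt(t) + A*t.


F = S*sqrt(t) + A*t
F = 21*sqrt(10) + 3*10
F = 21*3.162278 + 30

96.4078 mm


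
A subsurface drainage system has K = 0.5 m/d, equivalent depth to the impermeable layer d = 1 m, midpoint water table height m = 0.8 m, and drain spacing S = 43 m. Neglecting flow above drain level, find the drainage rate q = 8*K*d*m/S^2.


q = 8*K*d*m/S^2
q = 8*0.5*1*0.8/43^2
q = 3.2000 / 1849

0.0017 m/d


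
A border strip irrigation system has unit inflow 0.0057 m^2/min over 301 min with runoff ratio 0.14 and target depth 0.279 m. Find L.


L = q*t/((1+r)*Z)
L = 0.0057*301/((1+0.14)*0.279)
L = 1.7157/0.31806

5.3943 m


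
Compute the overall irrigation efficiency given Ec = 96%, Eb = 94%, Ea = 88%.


Ec = 0.96, Eb = 0.94, Ea = 0.88
E = 0.96 * 0.94 * 0.88 * 100 = 79.4112%

79.4112 %


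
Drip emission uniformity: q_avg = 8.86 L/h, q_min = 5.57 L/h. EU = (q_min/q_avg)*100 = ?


EU = (q_min/q_avg)*100 = (5.57/8.86)*100 = 62.8668%

62.8668 %


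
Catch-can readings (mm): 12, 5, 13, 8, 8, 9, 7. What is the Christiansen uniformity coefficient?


mean = 8.857143 mm
MAD = 2.122449 mm
CU = (1 - 2.122449/8.857143)*100

76.0369 %


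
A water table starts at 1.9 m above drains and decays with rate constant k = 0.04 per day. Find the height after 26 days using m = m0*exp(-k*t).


m = m0 * exp(-k*t)
m = 1.9 * exp(-0.04 * 26)
m = 1.9 * exp(-1.0400)

0.6716 m


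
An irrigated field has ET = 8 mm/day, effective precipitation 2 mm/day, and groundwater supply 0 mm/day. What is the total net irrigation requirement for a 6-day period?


Daily deficit = ET - Pe - GW = 8 - 2 - 0 = 6 mm/day
NIR = 6 * 6 = 36 mm

36.0000 mm


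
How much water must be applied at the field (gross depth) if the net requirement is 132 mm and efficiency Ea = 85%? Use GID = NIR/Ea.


Ea = 85% = 0.85
GID = NIR / Ea = 132 / 0.85 = 155.2941 mm

155.2941 mm


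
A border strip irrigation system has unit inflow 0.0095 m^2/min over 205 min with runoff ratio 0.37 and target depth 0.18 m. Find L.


L = q*t/((1+r)*Z)
L = 0.0095*205/((1+0.37)*0.18)
L = 1.9475/0.2466

7.8974 m


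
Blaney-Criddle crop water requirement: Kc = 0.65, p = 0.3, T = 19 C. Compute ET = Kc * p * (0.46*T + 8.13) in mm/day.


ET = Kc * p * (0.46*T + 8.13)
ET = 0.65 * 0.3 * (0.46*19 + 8.13)
ET = 0.65 * 0.3 * 16.8700

3.2897 mm/day


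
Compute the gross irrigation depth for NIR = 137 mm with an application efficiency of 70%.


Ea = 70% = 0.7
GID = NIR / Ea = 137 / 0.7 = 195.7143 mm

195.7143 mm


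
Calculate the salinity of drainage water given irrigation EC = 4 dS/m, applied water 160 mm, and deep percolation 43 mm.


EC_dw = EC_iw * D_iw / D_dw
EC_dw = 4 * 160 / 43
EC_dw = 640 / 43

14.8837 dS/m


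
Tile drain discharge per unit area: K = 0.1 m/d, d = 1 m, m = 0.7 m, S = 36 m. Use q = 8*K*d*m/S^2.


q = 8*K*d*m/S^2
q = 8*0.1*1*0.7/36^2
q = 0.5600 / 1296

4.3210e-04 m/d


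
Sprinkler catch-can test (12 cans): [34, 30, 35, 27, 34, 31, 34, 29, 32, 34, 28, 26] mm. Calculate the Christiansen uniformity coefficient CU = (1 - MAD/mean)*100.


mean = 31.166667 mm
MAD = 2.666667 mm
CU = (1 - 2.666667/31.166667)*100

91.4438 %


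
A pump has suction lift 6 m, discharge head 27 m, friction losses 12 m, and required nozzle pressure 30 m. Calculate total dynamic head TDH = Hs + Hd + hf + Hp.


TDH = Hs + Hd + hf + Hp = 6 + 27 + 12 + 30 = 75

75 m


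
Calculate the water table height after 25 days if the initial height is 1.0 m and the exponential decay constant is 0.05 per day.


m = m0 * exp(-k*t)
m = 1.0 * exp(-0.05 * 25)
m = 1.0 * exp(-1.2500)

0.2865 m


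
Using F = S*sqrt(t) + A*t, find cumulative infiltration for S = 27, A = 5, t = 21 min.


F = S*sqrt(t) + A*t
F = 27*sqrt(21) + 5*21
F = 27*4.582576 + 105

228.7296 mm


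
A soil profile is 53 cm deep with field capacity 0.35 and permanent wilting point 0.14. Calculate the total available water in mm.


AWC = (FC - PWP) * d * 10
AWC = (0.35 - 0.14) * 53 * 10
AWC = 0.2100 * 53 * 10

111.3000 mm


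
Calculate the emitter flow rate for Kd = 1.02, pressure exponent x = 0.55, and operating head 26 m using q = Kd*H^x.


q = Kd * H^x = 1.02 * 26^0.55 = 1.02 * 6.001162

6.1212 L/h


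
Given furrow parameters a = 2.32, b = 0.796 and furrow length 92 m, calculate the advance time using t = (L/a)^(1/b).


t = (L/a)^(1/b)
t = (92/2.32)^(1/0.796)
t = 39.655172^(1/0.796)

101.8391 min


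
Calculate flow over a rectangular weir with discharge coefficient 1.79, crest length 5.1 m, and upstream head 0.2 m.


Q = C * L * H^(3/2) = 1.79 * 5.1 * 0.2^1.5 = 1.79 * 5.1 * 0.089443

0.8165 m^3/s


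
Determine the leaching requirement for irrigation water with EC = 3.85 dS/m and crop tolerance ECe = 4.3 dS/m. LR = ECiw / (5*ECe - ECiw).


LR = ECiw / (5*ECe - ECiw)
LR = 3.85 / (5*4.3 - 3.85)
LR = 3.85 / 17.6500

0.2181


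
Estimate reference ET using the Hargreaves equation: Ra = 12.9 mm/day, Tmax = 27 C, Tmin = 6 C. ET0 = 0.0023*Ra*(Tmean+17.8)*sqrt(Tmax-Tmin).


Tmean = (Tmax + Tmin)/2 = (27 + 6)/2 = 16.5
ET0 = 0.0023 * 12.9 * (16.5 + 17.8) * sqrt(27 - 6)
ET0 = 0.0023 * 12.9 * 34.3 * 4.582576

4.6636 mm/day


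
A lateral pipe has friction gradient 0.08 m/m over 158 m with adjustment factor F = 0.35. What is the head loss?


hf = J * L * F = 0.08 * 158 * 0.35 = 4.4240 m

4.4240 m


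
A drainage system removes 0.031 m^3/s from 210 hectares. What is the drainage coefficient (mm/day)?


DC = Q * 86400 / (A * 10000) * 1000
DC = 0.031 * 86400 / (210 * 10000) * 1000
DC = 2678400.0000 / 2100000

1.2754 mm/day


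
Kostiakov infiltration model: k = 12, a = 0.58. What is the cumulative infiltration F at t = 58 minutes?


F = k * t^a = 12 * 58^0.58
F = 12 * 10.538729

126.4647 mm


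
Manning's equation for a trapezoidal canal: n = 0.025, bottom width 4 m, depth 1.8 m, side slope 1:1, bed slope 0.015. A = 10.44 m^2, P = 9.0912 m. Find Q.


R = A/P = 10.44/9.0912 = 1.148363
Q = (1/0.025) * 10.44 * 1.148363^(2/3) * 0.015^0.5

56.0866 m^3/s


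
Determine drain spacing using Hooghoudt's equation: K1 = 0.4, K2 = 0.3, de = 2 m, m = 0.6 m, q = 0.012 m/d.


S^2 = 8*K2*de*m/q + 4*K1*m^2/q
S^2 = 8*0.3*2*0.6/0.012 + 4*0.4*0.6^2/0.012
S = sqrt(288.0000)

16.9706 m


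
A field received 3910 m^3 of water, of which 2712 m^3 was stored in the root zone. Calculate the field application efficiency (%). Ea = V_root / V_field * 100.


Ea = V_root / V_field * 100 = 2712 / 3910 * 100 = 69.3606%

69.3606 %


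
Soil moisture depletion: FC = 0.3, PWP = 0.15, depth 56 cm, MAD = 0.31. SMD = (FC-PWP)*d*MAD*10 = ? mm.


SMD = (FC - PWP) * d * MAD * 10
SMD = (0.3 - 0.15) * 56 * 0.31 * 10
SMD = 0.1500 * 56 * 0.31 * 10

26.0400 mm


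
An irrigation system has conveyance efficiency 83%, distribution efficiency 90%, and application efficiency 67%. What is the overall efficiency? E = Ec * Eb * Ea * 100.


Ec = 0.83, Eb = 0.9, Ea = 0.67
E = 0.83 * 0.9 * 0.67 * 100 = 50.0490%

50.0490 %


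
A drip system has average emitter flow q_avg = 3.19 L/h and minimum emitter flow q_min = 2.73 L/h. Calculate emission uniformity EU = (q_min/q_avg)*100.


EU = (q_min/q_avg)*100 = (2.73/3.19)*100 = 85.5799%

85.5799 %


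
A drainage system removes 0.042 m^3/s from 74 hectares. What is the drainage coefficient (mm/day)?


DC = Q * 86400 / (A * 10000) * 1000
DC = 0.042 * 86400 / (74 * 10000) * 1000
DC = 3628800.0000 / 740000

4.9038 mm/day


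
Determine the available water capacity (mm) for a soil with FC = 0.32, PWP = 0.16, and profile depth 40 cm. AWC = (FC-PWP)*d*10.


AWC = (FC - PWP) * d * 10
AWC = (0.32 - 0.16) * 40 * 10
AWC = 0.1600 * 40 * 10

64.0000 mm


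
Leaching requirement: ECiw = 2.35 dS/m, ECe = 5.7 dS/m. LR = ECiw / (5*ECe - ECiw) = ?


LR = ECiw / (5*ECe - ECiw)
LR = 2.35 / (5*5.7 - 2.35)
LR = 2.35 / 26.1500

0.0899


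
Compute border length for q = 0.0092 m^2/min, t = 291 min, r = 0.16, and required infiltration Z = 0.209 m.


L = q*t/((1+r)*Z)
L = 0.0092*291/((1+0.16)*0.209)
L = 2.6772/0.24244

11.0427 m


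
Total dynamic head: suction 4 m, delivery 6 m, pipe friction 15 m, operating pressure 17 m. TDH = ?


TDH = Hs + Hd + hf + Hp = 4 + 6 + 15 + 17 = 42

42 m


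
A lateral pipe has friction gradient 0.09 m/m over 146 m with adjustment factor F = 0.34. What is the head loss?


hf = J * L * F = 0.09 * 146 * 0.34 = 4.4676 m

4.4676 m


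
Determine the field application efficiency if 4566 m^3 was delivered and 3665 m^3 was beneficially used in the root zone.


Ea = V_root / V_field * 100 = 3665 / 4566 * 100 = 80.2672%

80.2672 %


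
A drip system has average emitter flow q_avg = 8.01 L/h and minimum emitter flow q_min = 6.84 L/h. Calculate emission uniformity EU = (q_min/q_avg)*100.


EU = (q_min/q_avg)*100 = (6.84/8.01)*100 = 85.3933%

85.3933 %


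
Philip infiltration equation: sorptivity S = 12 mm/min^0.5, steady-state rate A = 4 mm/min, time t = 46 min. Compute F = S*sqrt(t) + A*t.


F = S*sqrt(t) + A*t
F = 12*sqrt(46) + 4*46
F = 12*6.782330 + 184

265.3880 mm


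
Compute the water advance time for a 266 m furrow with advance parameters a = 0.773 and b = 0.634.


t = (L/a)^(1/b)
t = (266/0.773)^(1/0.634)
t = 344.113842^(1/0.634)

10025.5332 min


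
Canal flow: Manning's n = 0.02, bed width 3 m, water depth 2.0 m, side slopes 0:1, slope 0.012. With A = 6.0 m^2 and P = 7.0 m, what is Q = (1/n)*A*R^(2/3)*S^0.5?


R = A/P = 6.0/7.0 = 0.857143
Q = (1/0.02) * 6.0 * 0.857143^(2/3) * 0.012^0.5

29.6538 m^3/s


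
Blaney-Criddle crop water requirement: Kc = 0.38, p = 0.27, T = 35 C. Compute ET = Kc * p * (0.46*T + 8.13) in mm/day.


ET = Kc * p * (0.46*T + 8.13)
ET = 0.38 * 0.27 * (0.46*35 + 8.13)
ET = 0.38 * 0.27 * 24.2300

2.4860 mm/day


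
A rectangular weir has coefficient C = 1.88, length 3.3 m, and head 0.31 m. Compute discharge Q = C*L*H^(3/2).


Q = C * L * H^(3/2) = 1.88 * 3.3 * 0.31^1.5 = 1.88 * 3.3 * 0.172601

1.0708 m^3/s


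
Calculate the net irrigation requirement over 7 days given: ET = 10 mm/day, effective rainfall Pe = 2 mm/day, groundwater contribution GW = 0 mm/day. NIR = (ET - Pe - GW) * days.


Daily deficit = ET - Pe - GW = 10 - 2 - 0 = 8 mm/day
NIR = 8 * 7 = 56 mm

56.0000 mm


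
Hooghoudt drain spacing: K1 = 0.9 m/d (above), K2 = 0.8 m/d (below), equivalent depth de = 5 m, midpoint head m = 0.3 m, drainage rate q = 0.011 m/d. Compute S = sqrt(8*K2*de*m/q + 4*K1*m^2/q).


S^2 = 8*K2*de*m/q + 4*K1*m^2/q
S^2 = 8*0.8*5*0.3/0.011 + 4*0.9*0.3^2/0.011
S = sqrt(902.1818)

30.0363 m


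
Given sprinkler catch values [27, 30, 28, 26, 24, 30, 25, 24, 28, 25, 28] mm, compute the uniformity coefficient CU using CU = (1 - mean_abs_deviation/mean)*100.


mean = 26.818182 mm
MAD = 1.834711 mm
CU = (1 - 1.834711/26.818182)*100

93.1587 %


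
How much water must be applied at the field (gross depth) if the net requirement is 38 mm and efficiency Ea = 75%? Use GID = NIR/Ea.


Ea = 75% = 0.75
GID = NIR / Ea = 38 / 0.75 = 50.6667 mm

50.6667 mm


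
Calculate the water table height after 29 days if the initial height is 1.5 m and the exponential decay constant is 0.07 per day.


m = m0 * exp(-k*t)
m = 1.5 * exp(-0.07 * 29)
m = 1.5 * exp(-2.0300)

0.1970 m


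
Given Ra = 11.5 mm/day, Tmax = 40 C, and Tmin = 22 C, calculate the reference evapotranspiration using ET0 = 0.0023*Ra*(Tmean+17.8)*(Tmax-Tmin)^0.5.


Tmean = (Tmax + Tmin)/2 = (40 + 22)/2 = 31.0
ET0 = 0.0023 * 11.5 * (31.0 + 17.8) * sqrt(40 - 22)
ET0 = 0.0023 * 11.5 * 48.8 * 4.242641

5.4762 mm/day


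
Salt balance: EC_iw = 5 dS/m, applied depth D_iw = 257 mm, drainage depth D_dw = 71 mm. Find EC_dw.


EC_dw = EC_iw * D_iw / D_dw
EC_dw = 5 * 257 / 71
EC_dw = 1285 / 71

18.0986 dS/m


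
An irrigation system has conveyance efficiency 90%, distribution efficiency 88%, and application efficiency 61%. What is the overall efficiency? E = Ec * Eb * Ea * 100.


Ec = 0.9, Eb = 0.88, Ea = 0.61
E = 0.9 * 0.88 * 0.61 * 100 = 48.3120%

48.3120 %


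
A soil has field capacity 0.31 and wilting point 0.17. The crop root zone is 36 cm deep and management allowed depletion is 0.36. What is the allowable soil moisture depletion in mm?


SMD = (FC - PWP) * d * MAD * 10
SMD = (0.31 - 0.17) * 36 * 0.36 * 10
SMD = 0.1400 * 36 * 0.36 * 10

18.1440 mm


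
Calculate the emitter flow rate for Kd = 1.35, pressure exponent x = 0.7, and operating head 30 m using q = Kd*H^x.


q = Kd * H^x = 1.35 * 30^0.7 = 1.35 * 10.813963

14.5989 L/h


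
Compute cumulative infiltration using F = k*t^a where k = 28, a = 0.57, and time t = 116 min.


F = k * t^a = 28 * 116^0.57
F = 28 * 15.022460

420.6289 mm


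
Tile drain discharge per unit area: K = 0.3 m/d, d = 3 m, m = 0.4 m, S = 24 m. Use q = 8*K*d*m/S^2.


q = 8*K*d*m/S^2
q = 8*0.3*3*0.4/24^2
q = 2.8800 / 576

0.0050 m/d


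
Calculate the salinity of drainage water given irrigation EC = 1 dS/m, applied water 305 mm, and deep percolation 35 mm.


EC_dw = EC_iw * D_iw / D_dw
EC_dw = 1 * 305 / 35
EC_dw = 305 / 35

8.7143 dS/m


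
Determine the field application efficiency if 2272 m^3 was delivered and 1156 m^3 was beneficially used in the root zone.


Ea = V_root / V_field * 100 = 1156 / 2272 * 100 = 50.8803%

50.8803 %


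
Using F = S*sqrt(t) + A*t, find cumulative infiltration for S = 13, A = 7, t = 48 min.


F = S*sqrt(t) + A*t
F = 13*sqrt(48) + 7*48
F = 13*6.928203 + 336

426.0666 mm


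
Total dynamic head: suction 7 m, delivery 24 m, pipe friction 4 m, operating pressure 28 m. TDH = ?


TDH = Hs + Hd + hf + Hp = 7 + 24 + 4 + 28 = 63

63 m


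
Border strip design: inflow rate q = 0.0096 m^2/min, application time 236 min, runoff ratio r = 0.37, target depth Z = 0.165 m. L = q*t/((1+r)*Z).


L = q*t/((1+r)*Z)
L = 0.0096*236/((1+0.37)*0.165)
L = 2.2656/0.22605

10.0226 m


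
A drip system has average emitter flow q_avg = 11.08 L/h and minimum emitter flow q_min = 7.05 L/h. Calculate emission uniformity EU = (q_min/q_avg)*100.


EU = (q_min/q_avg)*100 = (7.05/11.08)*100 = 63.6282%

63.6282 %
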